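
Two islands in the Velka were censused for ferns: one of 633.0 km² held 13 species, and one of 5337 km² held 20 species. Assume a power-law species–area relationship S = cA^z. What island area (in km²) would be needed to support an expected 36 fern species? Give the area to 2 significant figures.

98000 km²

z = ln(20/13) / ln(5337/633) = 0.4308 / 2.1319 = 0.2021
c = 13 / 633^0.2021 = 13 / 3.682 = 3.531
A = (36/3.531)^(1/0.2021) ⇒ ln A = ln(10.2)/0.2021 = 11.4914
A = e^11.4914 ≈ 97869 km²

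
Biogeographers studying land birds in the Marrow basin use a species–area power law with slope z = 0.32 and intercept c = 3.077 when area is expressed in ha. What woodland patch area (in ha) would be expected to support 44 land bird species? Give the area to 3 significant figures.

4080 ha

44 = 3.077 × A^0.32  ⇒  A^0.32 = 44/3.077 = 14.3
ln A = ln(14.3) / 0.32 = 2.6602 / 0.32 = 8.3132
A = e^8.3132 ≈ 4077 ha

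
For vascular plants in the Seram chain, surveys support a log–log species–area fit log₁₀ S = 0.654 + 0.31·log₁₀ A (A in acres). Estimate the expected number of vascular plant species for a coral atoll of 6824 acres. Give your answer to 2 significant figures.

S = 4.508 × 6824^0.31 = 4.508 × 15.44 ≈ 69.59

70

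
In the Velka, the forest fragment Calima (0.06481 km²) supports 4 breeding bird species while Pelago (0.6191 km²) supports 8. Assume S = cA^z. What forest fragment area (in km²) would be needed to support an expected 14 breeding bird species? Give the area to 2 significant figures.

z = ln(8/4) / ln(0.6191/0.06481) = 0.6931 / 2.2568 = 0.3071
c = 4 / 0.06481^0.3071 = 4 / 0.4315 = 9.269
A = (14/9.269)^(1/0.3071) ⇒ ln A = ln(1.51)/0.3071 = 1.3426
A = e^1.3426 ≈ 3.829 km²

3.8 km²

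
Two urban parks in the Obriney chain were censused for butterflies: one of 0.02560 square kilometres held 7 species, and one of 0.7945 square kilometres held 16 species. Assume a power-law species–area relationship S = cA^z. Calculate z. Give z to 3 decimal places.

0.241

Taking logs: ln S = ln c + z ln A, so z = (ln S₂ − ln S₁)/(ln A₂ − ln A₁).
z = ln(16/7) / ln(0.7945/0.0256) = ln(2.286) / ln(31.04) = 0.8267 / 3.4351 = 0.2407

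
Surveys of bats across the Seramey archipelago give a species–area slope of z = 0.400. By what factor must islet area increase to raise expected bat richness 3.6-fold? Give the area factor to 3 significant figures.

(A₂/A₁)^0.4 = 3.6, so A₂/A₁ = 3.6^(1/0.4) = 3.6^2.5
ln(A₂/A₁) = ln 3.6 / 0.4 = 1.2809 / 0.4 = 3.2023
A₂/A₁ = e^3.2023 ≈ 24.59

24.6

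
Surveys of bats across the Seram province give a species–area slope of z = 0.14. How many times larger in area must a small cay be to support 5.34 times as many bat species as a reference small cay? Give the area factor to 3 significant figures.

(A₂/A₁)^0.14 = 5.34, so A₂/A₁ = 5.34^(1/0.14) = 5.34^7.143
ln(A₂/A₁) = ln 5.34 / 0.14 = 1.6752 / 0.14 = 11.9659
A₂/A₁ = e^11.9659 ≈ 157298

157000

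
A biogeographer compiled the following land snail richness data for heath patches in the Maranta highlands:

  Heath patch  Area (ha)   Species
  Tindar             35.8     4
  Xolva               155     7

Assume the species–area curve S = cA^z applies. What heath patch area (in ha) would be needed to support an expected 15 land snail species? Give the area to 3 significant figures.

1140 ha

z = ln(7/4) / ln(155/35.8) = 0.5596 / 1.4655 = 0.3819
c = 4 / 35.8^0.3819 = 4 / 3.921 = 1.02
A = (15/1.02)^(1/0.3819) ⇒ ln A = ln(14.7)/0.3819 = 7.0393
A = e^7.0393 ≈ 1141 ha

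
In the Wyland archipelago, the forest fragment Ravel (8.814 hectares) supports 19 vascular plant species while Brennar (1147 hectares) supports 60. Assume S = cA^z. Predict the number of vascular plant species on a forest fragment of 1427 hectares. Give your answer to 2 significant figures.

63

z = ln(60/19) / ln(1147/8.814) = 1.1499 / 4.8686 = 0.2362
c = 19 / 8.814^0.2362 = 19 / 1.672 = 11.36
S₃ = 11.36 × 1427^0.2362 = 11.36 × 5.56 ≈ 63.18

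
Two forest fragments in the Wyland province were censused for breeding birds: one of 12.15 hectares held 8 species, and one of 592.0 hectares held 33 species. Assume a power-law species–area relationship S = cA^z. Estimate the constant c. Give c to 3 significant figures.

3.22

z = ln(S₂/S₁) / ln(A₂/A₁) = ln(33/8) / ln(592/12.15) = 1.4171 / 3.8862 = 0.3646
c = S₁ / A₁^z = 8 / 12.15^0.3646 = 8 / 2.486 = 3.218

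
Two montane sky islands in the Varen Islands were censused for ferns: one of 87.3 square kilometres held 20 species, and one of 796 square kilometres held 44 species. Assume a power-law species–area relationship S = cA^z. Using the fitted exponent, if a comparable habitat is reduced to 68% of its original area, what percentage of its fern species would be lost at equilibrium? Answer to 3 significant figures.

z = ln(44/20) / ln(796/87.3) = 0.7885 / 2.2102 = 0.3567
S_new/S_old = (A_new/A_old)^z = 0.68^0.3567 = exp(0.3567 × -0.3857) = 0.8715
Fraction lost = 1 − 0.8715 = 0.1285

12.9%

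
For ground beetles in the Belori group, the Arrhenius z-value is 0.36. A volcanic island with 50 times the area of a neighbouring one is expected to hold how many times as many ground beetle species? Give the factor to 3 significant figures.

4.09

S₂/S₁ = (A₂/A₁)^z = 50^0.36
ln(S₂/S₁) = 0.36 × ln 50 = 0.36 × 3.9120 = 1.4083
S₂/S₁ = e^1.4083 ≈ 4.089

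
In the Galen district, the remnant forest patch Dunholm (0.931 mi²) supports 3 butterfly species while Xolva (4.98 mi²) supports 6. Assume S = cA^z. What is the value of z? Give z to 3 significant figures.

0.413

Taking logs: ln S = ln c + z ln A, so z = (ln S₂ − ln S₁)/(ln A₂ − ln A₁).
z = ln(6/3) / ln(4.98/0.931) = ln(2) / ln(5.349) = 0.6931 / 1.6769 = 0.4133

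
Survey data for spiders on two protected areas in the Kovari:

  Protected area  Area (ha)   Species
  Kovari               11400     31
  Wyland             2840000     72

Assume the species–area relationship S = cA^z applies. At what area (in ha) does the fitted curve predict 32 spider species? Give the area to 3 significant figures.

z = ln(72/31) / ln(2840000/11400) = 0.8427 / 5.5179 = 0.1527
c = 31 / 11400^0.1527 = 31 / 4.164 = 7.444
A = (32/7.444)^(1/0.1527) ⇒ ln A = ln(4.299)/0.1527 = 9.5493
A = e^9.5493 ≈ 14034 ha

14000 ha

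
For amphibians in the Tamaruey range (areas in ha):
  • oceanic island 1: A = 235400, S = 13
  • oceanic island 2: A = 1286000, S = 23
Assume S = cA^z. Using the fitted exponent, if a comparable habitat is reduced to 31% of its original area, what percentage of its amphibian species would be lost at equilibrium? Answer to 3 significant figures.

32.5%

z = ln(23/13) / ln(1286000/235400) = 0.5705 / 1.6980 = 0.3360
S_new/S_old = (A_new/A_old)^z = 0.31^0.3360 = exp(0.3360 × -1.1712) = 0.6747
Fraction lost = 1 − 0.6747 = 0.3253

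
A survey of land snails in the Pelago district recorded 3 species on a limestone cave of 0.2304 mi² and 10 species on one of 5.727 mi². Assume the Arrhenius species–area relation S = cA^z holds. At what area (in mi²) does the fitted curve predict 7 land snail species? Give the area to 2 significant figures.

2.2 mi²

z = ln(10/3) / ln(5.727/0.2304) = 1.2040 / 3.2131 = 0.3747
c = 3 / 0.2304^0.3747 = 3 / 0.5769 = 5.2
A = (7/5.2)^(1/0.3747) ⇒ ln A = ln(1.346)/0.3747 = 0.7933
A = e^0.7933 ≈ 2.211 mi²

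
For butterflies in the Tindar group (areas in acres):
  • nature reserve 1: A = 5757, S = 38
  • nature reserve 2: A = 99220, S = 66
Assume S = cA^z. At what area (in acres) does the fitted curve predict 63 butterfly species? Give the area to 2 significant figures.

z = ln(66/38) / ln(99220/5757) = 0.5521 / 2.8469 = 0.1939
c = 38 / 5757^0.1939 = 38 / 5.36 = 7.089
A = (63/7.089)^(1/0.1939) ⇒ ln A = ln(8.886)/0.1939 = 11.2652
A = e^11.2652 ≈ 78057 acres

78000 acres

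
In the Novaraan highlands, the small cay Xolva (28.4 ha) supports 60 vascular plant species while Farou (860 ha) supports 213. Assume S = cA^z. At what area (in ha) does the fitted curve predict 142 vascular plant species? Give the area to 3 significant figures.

z = ln(213/60) / ln(860/28.4) = 1.2669 / 3.4105 = 0.3715
c = 60 / 28.4^0.3715 = 60 / 3.466 = 17.31
A = (142/17.31)^(1/0.3715) ⇒ ln A = ln(8.204)/0.3715 = 5.6654
A = e^5.6654 ≈ 288.7 ha

289 ha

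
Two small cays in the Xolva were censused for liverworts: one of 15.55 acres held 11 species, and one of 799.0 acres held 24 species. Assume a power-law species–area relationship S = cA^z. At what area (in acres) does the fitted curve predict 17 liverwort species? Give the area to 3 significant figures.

z = ln(24/11) / ln(799/15.55) = 0.7802 / 3.9393 = 0.1980
c = 11 / 15.55^0.1980 = 11 / 1.722 = 6.388
A = (17/6.388)^(1/0.1980) ⇒ ln A = ln(2.661)/0.1980 = 4.9421
A = e^4.9421 ≈ 140.1 acres

140 acres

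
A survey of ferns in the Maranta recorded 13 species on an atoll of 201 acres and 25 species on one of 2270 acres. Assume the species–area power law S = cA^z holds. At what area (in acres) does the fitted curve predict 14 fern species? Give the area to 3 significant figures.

265 acres

z = ln(25/13) / ln(2270/201) = 0.6539 / 2.4242 = 0.2697
c = 13 / 201^0.2697 = 13 / 4.181 = 3.109
A = (14/3.109)^(1/0.2697) ⇒ ln A = ln(4.503)/0.2697 = 5.5780
A = e^5.5780 ≈ 264.6 acres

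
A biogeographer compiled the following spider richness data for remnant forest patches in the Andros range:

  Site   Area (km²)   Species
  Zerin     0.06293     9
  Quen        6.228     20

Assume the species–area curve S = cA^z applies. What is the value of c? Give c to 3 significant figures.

z = ln(S₂/S₁) / ln(A₂/A₁) = ln(20/9) / ln(6.228/0.06293) = 0.7985 / 4.5948 = 0.1738
c = S₁ / A₁^z = 9 / 0.06293^0.1738 = 9 / 0.6184 = 14.55

14.6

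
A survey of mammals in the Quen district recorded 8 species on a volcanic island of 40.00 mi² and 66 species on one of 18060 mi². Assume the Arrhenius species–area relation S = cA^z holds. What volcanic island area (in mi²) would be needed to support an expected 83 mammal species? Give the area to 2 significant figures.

z = ln(66/8) / ln(18060/40) = 2.1102 / 6.1126 = 0.3452
c = 8 / 40^0.3452 = 8 / 3.573 = 2.239
A = (83/2.239)^(1/0.3452) ⇒ ln A = ln(37.07)/0.3452 = 10.4653
A = e^10.4653 ≈ 35078 mi²

35000 mi²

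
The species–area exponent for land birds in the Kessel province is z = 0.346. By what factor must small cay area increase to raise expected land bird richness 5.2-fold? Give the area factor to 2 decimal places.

117.32

(A₂/A₁)^0.346 = 5.2, so A₂/A₁ = 5.2^(1/0.346) = 5.2^2.89
ln(A₂/A₁) = ln 5.2 / 0.346 = 1.6487 / 0.346 = 4.7649
A₂/A₁ = e^4.7649 ≈ 117.3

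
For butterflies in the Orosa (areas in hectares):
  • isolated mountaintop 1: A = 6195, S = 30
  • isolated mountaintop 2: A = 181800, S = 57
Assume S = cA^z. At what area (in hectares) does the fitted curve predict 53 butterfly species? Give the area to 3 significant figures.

124000 hectares

z = ln(57/30) / ln(181800/6195) = 0.6419 / 3.3792 = 0.1899
c = 30 / 6195^0.1899 = 30 / 5.251 = 5.713
A = (53/5.713)^(1/0.1899) ⇒ ln A = ln(9.278)/0.1899 = 11.7276
A = e^11.7276 ≈ 123947 hectares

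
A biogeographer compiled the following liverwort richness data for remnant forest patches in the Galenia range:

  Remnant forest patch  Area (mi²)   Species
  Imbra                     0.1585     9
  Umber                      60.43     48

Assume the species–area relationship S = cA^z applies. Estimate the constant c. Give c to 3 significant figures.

15.1

z = ln(S₂/S₁) / ln(A₂/A₁) = ln(48/9) / ln(60.43/0.1585) = 1.6740 / 5.9435 = 0.2816
c = S₁ / A₁^z = 9 / 0.1585^0.2816 = 9 / 0.5952 = 15.12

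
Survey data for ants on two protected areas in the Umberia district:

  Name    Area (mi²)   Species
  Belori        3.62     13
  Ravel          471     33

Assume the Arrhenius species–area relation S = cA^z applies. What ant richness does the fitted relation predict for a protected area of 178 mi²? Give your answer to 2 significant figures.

27

z = ln(33/13) / ln(471/3.62) = 0.9316 / 4.8684 = 0.1913
c = 13 / 3.62^0.1913 = 13 / 1.279 = 10.16
S₃ = 10.16 × 178^0.1913 = 10.16 × 2.695 ≈ 27.39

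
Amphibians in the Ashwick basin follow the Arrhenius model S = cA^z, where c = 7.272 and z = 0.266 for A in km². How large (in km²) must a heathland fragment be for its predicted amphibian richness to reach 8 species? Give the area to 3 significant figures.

8 = 7.272 × A^0.266  ⇒  A^0.266 = 8/7.272 = 1.1
ln A = ln(1.1) / 0.266 = 0.0954 / 0.266 = 0.3587
A = e^0.3587 ≈ 1.431 km²

1.43 km²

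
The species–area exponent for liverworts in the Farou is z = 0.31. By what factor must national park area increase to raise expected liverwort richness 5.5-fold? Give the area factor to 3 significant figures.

244

(A₂/A₁)^0.31 = 5.5, so A₂/A₁ = 5.5^(1/0.31) = 5.5^3.226
ln(A₂/A₁) = ln 5.5 / 0.31 = 1.7047 / 0.31 = 5.4992
A₂/A₁ = e^5.4992 ≈ 244.5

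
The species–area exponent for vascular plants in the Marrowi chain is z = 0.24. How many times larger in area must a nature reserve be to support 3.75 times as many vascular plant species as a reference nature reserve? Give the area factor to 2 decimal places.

(A₂/A₁)^0.24 = 3.75, so A₂/A₁ = 3.75^(1/0.24) = 3.75^4.167
ln(A₂/A₁) = ln 3.75 / 0.24 = 1.3218 / 0.24 = 5.5073
A₂/A₁ = e^5.5073 ≈ 246.5

246.49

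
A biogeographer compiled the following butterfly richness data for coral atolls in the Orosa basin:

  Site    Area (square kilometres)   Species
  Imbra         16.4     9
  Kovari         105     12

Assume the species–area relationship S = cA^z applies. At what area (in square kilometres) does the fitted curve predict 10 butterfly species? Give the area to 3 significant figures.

z = ln(12/9) / ln(105/16.4) = 0.2877 / 1.8567 = 0.1549
c = 9 / 16.4^0.1549 = 9 / 1.543 = 5.835
A = (10/5.835)^(1/0.1549) ⇒ ln A = ln(1.714)/0.1549 = 3.4773
A = e^3.4773 ≈ 32.37 square kilometres

32.4 square kilometres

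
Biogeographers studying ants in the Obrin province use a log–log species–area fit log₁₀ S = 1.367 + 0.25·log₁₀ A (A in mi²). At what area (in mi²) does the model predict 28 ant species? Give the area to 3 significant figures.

2.09 mi²

28 = 23.28 × A^0.25  ⇒  A^0.25 = 28/23.28 = 1.203
ln A = ln(1.203) / 0.25 = 0.1846 / 0.25 = 0.7383
A = e^0.7383 ≈ 2.092 mi²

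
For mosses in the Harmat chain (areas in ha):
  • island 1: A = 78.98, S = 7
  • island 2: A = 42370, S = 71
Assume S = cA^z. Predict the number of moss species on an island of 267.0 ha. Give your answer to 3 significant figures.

z = ln(71/7) / ln(42370/78.98) = 2.3168 / 6.2850 = 0.3686
c = 7 / 78.98^0.3686 = 7 / 5.006 = 1.398
S₃ = 1.398 × 267^0.3686 = 1.398 × 7.843 ≈ 10.97

11.0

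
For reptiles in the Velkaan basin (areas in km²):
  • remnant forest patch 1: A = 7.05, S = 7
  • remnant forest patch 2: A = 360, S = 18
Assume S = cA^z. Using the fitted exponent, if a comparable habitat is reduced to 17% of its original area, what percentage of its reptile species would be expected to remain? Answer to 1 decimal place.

65.3%

z = ln(18/7) / ln(360/7.05) = 0.9445 / 3.9331 = 0.2401
S_new/S_old = (A_new/A_old)^z = 0.17^0.2401 = exp(0.2401 × -1.7720) = 0.6534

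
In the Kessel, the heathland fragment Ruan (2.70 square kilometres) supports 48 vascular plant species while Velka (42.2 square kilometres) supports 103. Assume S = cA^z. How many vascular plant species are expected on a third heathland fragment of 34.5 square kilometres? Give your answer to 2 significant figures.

97

z = ln(103/48) / ln(42.2/2.7) = 0.7635 / 2.7492 = 0.2777
c = 48 / 2.7^0.2777 = 48 / 1.318 = 36.43
S₃ = 36.43 × 34.5^0.2777 = 36.43 × 2.674 ≈ 97.4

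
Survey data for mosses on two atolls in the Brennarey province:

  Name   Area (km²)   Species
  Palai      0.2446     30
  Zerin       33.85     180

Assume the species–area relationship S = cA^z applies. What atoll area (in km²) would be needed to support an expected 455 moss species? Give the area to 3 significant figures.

434 km²

z = ln(180/30) / ln(33.85/0.2446) = 1.7918 / 4.9301 = 0.3634
c = 30 / 0.2446^0.3634 = 30 / 0.5994 = 50.05
A = (455/50.05)^(1/0.3634) ⇒ ln A = ln(9.091)/0.3634 = 6.0735
A = e^6.0735 ≈ 434.2 km²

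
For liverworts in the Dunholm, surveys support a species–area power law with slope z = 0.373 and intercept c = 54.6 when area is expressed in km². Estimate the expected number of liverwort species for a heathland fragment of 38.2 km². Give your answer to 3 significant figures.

212

S = 54.6 × 38.2^0.373
ln S = ln 54.6 + 0.373 × ln 38.2 = 4.0000 + 0.373 × 3.6428 = 5.3588
S = e^5.3588 ≈ 212.5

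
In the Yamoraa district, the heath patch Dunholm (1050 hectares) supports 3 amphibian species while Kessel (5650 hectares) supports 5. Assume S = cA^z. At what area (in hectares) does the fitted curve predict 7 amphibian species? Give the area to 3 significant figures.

z = ln(5/3) / ln(5650/1050) = 0.5108 / 1.6829 = 0.3035
c = 3 / 1050^0.3035 = 3 / 8.262 = 0.3631
A = (7/0.3631)^(1/0.3035) ⇒ ln A = ln(19.28)/0.3035 = 9.7479
A = e^9.7479 ≈ 17118 hectares

17100 hectares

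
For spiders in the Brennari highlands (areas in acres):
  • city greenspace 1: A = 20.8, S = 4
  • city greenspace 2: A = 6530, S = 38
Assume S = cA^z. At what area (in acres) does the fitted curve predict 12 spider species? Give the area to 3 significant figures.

344 acres

z = ln(38/4) / ln(6530/20.8) = 2.2513 / 5.7492 = 0.3916
c = 4 / 20.8^0.3916 = 4 / 3.282 = 1.219
A = (12/1.219)^(1/0.3916) ⇒ ln A = ln(9.846)/0.3916 = 5.8405
A = e^5.8405 ≈ 344 acres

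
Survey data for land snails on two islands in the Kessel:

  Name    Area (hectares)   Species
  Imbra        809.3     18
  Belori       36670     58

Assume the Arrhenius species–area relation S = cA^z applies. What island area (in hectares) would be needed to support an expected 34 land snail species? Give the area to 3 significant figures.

z = ln(58/18) / ln(36670/809.3) = 1.1701 / 3.8135 = 0.3068
c = 18 / 809.3^0.3068 = 18 / 7.803 = 2.307
A = (34/2.307)^(1/0.3068) ⇒ ln A = ln(14.74)/0.3068 = 8.7690
A = e^8.7690 ≈ 6432 hectares

6430 hectares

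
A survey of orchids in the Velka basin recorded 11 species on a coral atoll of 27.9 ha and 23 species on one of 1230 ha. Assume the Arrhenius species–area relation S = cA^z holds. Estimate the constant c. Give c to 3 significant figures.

z = ln(S₂/S₁) / ln(A₂/A₁) = ln(23/11) / ln(1230/27.9) = 0.7376 / 3.7861 = 0.1948
c = S₁ / A₁^z = 11 / 27.9^0.1948 = 11 / 1.913 = 5.751

5.75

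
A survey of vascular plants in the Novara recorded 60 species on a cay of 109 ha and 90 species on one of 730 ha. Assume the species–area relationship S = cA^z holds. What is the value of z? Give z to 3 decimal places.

0.213

Taking logs: ln S = ln c + z ln A, so z = (ln S₂ − ln S₁)/(ln A₂ − ln A₁).
z = ln(90/60) / ln(730/109) = ln(1.5) / ln(6.697) = 0.4055 / 1.9017 = 0.2132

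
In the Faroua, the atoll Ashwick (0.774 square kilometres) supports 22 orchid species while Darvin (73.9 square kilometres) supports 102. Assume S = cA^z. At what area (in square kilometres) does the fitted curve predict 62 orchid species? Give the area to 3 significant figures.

16.8 square kilometres

z = ln(102/22) / ln(73.9/0.774) = 1.5339 / 4.5589 = 0.3365
c = 22 / 0.774^0.3365 = 22 / 0.9174 = 23.98
A = (62/23.98)^(1/0.3365) ⇒ ln A = ln(2.585)/0.3365 = 2.8231
A = e^2.8231 ≈ 16.83 square kilometres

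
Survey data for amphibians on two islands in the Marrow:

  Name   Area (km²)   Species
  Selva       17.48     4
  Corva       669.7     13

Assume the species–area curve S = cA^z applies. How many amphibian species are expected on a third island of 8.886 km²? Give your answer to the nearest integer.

z = ln(13/4) / ln(669.7/17.48) = 1.1787 / 3.6458 = 0.3233
c = 4 / 17.48^0.3233 = 4 / 2.522 = 1.586
S₃ = 1.586 × 8.886^0.3233 = 1.586 × 2.026 ≈ 3.214

3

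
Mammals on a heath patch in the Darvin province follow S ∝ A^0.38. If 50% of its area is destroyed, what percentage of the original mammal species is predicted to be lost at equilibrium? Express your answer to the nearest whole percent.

23%

S_new/S_old = (A_new/A_old)^z = 0.5^0.38
= exp(0.38 × ln 0.5) = exp(0.38 × -0.6931) = exp(-0.2634) ≈ 0.7684
Fraction lost = 1 − 0.7684 = 0.2316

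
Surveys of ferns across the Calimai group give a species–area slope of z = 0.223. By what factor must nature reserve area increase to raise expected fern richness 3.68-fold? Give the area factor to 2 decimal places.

(A₂/A₁)^0.223 = 3.68, so A₂/A₁ = 3.68^(1/0.223) = 3.68^4.484
ln(A₂/A₁) = ln 3.68 / 0.223 = 1.3029 / 0.223 = 5.8427
A₂/A₁ = e^5.8427 ≈ 344.7

344.69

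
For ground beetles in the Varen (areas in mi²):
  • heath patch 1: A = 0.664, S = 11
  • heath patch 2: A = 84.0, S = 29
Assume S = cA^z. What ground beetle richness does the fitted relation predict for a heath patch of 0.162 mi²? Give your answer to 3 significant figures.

8.29

z = ln(29/11) / ln(84/0.664) = 0.9694 / 4.8403 = 0.2003
c = 11 / 0.664^0.2003 = 11 / 0.9213 = 11.94
S₃ = 11.94 × 0.162^0.2003 = 11.94 × 0.6945 ≈ 8.293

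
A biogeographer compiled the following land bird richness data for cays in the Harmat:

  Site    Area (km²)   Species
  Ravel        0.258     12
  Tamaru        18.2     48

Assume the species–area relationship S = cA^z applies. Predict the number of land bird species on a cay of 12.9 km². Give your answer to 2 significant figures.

43

z = ln(48/12) / ln(18.2/0.258) = 1.3863 / 4.2562 = 0.3257
c = 12 / 0.258^0.3257 = 12 / 0.6432 = 18.66
S₃ = 18.66 × 12.9^0.3257 = 18.66 × 2.3 ≈ 42.91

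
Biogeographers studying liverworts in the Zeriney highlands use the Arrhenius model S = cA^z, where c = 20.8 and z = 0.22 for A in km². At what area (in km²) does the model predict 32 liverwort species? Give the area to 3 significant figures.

32 = 20.8 × A^0.22  ⇒  A^0.22 = 32/20.8 = 1.538
ln A = ln(1.538) / 0.22 = 0.4308 / 0.22 = 1.9581
A = e^1.9581 ≈ 7.086 km²

7.09 km²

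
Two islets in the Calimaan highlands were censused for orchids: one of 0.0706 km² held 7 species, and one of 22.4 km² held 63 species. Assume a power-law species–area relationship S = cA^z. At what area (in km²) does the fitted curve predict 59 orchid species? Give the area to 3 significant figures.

18.9 km²

z = ln(63/7) / ln(22.4/0.0706) = 2.1972 / 5.7598 = 0.3815
c = 7 / 0.0706^0.3815 = 7 / 0.3638 = 19.24
A = (59/19.24)^(1/0.3815) ⇒ ln A = ln(3.066)/0.3815 = 2.9371
A = e^2.9371 ≈ 18.86 km²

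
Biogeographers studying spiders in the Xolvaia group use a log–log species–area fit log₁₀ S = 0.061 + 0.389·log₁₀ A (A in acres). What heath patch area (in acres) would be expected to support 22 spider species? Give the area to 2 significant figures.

2000 acres

22 = 1.151 × A^0.389  ⇒  A^0.389 = 22/1.151 = 19.12
ln A = ln(19.12) / 0.389 = 2.9506 / 0.389 = 7.5851
A = e^7.5851 ≈ 1969 acres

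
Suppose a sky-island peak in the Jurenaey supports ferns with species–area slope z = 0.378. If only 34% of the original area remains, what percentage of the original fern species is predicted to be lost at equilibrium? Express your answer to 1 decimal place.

S_new/S_old = (A_new/A_old)^z = 0.34^0.378
= exp(0.378 × ln 0.34) = exp(0.378 × -1.0788) = exp(-0.4078) ≈ 0.6651
Fraction lost = 1 − 0.6651 = 0.3349

33.5%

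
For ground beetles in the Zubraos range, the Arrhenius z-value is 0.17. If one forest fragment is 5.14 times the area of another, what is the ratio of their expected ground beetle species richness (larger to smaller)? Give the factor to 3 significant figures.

1.32

S₂/S₁ = (A₂/A₁)^z = 5.14^0.17
ln(S₂/S₁) = 0.17 × ln 5.14 = 0.17 × 1.6371 = 0.2783
S₂/S₁ = e^0.2783 ≈ 1.321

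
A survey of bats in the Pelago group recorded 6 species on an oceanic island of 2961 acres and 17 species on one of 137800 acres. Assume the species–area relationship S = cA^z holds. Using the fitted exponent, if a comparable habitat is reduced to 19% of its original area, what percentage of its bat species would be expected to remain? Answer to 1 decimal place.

z = ln(17/6) / ln(137800/2961) = 1.0415 / 3.8403 = 0.2712
S_new/S_old = (A_new/A_old)^z = 0.19^0.2712 = exp(0.2712 × -1.6607) = 0.6374

63.7%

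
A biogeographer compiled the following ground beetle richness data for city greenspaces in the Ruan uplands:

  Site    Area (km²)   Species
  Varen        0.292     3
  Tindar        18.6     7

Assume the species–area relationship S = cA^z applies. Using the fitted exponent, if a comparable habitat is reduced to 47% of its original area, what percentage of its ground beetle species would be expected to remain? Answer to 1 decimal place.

85.7%

z = ln(7/3) / ln(18.6/0.292) = 0.8473 / 4.1542 = 0.2040
S_new/S_old = (A_new/A_old)^z = 0.47^0.2040 = exp(0.2040 × -0.7550) = 0.8573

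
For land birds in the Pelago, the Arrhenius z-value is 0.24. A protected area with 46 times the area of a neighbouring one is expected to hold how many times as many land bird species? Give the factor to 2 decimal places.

S₂/S₁ = (A₂/A₁)^z = 46^0.24
ln(S₂/S₁) = 0.24 × ln 46 = 0.24 × 3.8286 = 0.9189
S₂/S₁ = e^0.9189 ≈ 2.506

2.51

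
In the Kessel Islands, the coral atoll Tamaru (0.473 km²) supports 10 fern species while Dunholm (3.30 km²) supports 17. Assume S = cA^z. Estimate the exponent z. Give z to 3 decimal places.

Taking logs: ln S = ln c + z ln A, so z = (ln S₂ − ln S₁)/(ln A₂ − ln A₁).
z = ln(17/10) / ln(3.3/0.473) = ln(1.7) / ln(6.977) = 0.5306 / 1.9426 = 0.2732

0.273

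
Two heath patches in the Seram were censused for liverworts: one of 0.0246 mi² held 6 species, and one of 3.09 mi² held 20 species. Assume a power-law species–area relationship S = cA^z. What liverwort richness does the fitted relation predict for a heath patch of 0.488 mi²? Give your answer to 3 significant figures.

z = ln(20/6) / ln(3.09/0.0246) = 1.2040 / 4.8332 = 0.2491
c = 6 / 0.0246^0.2491 = 6 / 0.3973 = 15.1
S₃ = 15.1 × 0.488^0.2491 = 15.1 × 0.8363 ≈ 12.63

12.6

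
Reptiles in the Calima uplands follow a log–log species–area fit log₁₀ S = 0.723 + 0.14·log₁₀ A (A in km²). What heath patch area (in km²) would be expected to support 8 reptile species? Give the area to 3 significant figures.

19.3 km²

8 = 5.284 × A^0.14  ⇒  A^0.14 = 8/5.284 = 1.514
ln A = ln(1.514) / 0.14 = 0.4147 / 0.14 = 2.9619
A = e^2.9619 ≈ 19.34 km²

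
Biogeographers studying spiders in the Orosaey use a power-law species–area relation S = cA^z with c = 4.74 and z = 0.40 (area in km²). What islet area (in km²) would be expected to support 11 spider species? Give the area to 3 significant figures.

11 = 4.74 × A^0.4  ⇒  A^0.4 = 11/4.74 = 2.321
ln A = ln(2.321) / 0.4 = 0.8419 / 0.4 = 2.1046
A = e^2.1046 ≈ 8.204 km²

8.20 km²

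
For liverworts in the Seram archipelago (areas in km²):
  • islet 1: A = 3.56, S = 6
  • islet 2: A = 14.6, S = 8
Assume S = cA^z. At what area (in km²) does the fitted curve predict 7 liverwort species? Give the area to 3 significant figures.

z = ln(8/6) / ln(14.6/3.56) = 0.2877 / 1.4113 = 0.2038
c = 6 / 3.56^0.2038 = 6 / 1.295 = 4.632
A = (7/4.632)^(1/0.2038) ⇒ ln A = ln(1.511)/0.2038 = 2.0260
A = e^2.0260 ≈ 7.583 km²

7.58 km²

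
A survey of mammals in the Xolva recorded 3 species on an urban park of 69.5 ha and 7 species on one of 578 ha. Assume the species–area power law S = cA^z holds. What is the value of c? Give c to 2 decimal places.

z = ln(S₂/S₁) / ln(A₂/A₁) = ln(7/3) / ln(578/69.5) = 0.8473 / 2.1182 = 0.4000
c = S₁ / A₁^z = 3 / 69.5^0.4000 = 3 / 5.455 = 0.55

0.55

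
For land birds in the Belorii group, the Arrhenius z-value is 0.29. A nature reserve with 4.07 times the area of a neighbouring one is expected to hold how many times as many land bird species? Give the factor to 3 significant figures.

1.50

S₂/S₁ = (A₂/A₁)^z = 4.07^0.29
ln(S₂/S₁) = 0.29 × ln 4.07 = 0.29 × 1.4036 = 0.4071
S₂/S₁ = e^0.4071 ≈ 1.502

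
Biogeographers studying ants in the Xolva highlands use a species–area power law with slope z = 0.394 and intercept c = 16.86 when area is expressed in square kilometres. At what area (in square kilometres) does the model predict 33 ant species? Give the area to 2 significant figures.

33 = 16.86 × A^0.394  ⇒  A^0.394 = 33/16.86 = 1.957
ln A = ln(1.957) / 0.394 = 0.6716 / 0.394 = 1.7045
A = e^1.7045 ≈ 5.499 square kilometres

5.5 square kilometres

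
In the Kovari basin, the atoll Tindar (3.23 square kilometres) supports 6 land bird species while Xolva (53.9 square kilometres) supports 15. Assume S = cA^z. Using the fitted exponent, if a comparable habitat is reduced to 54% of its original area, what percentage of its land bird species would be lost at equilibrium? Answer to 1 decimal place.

z = ln(15/6) / ln(53.9/3.23) = 0.9163 / 2.8146 = 0.3255
S_new/S_old = (A_new/A_old)^z = 0.54^0.3255 = exp(0.3255 × -0.6162) = 0.8182
Fraction lost = 1 − 0.8182 = 0.1818

18.2%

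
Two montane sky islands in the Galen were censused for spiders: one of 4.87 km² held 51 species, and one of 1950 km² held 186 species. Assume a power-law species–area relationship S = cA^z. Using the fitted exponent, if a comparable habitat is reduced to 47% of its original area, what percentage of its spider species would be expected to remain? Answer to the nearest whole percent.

z = ln(186/51) / ln(1950/4.87) = 1.2939 / 5.9925 = 0.2159
S_new/S_old = (A_new/A_old)^z = 0.47^0.2159 = exp(0.2159 × -0.7550) = 0.8496

85%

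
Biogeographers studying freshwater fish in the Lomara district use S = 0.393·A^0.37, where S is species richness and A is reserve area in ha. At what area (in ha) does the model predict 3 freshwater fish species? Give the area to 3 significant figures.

3 = 0.393 × A^0.37  ⇒  A^0.37 = 3/0.393 = 7.634
ln A = ln(7.634) / 0.37 = 2.0326 / 0.37 = 5.4934
A = e^5.4934 ≈ 243.1 ha

243 ha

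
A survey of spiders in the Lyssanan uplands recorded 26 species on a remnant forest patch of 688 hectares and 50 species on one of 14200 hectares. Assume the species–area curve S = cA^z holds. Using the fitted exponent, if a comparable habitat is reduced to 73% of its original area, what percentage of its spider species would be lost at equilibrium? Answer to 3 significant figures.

6.57%

z = ln(50/26) / ln(14200/688) = 0.6539 / 3.0272 = 0.2160
S_new/S_old = (A_new/A_old)^z = 0.73^0.2160 = exp(0.2160 × -0.3147) = 0.9343
Fraction lost = 1 − 0.9343 = 0.06572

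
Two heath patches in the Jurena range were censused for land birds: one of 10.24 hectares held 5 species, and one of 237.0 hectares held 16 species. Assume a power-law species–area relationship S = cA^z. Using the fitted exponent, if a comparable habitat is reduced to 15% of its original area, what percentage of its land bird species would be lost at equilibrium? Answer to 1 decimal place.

50.5%

z = ln(16/5) / ln(237/10.24) = 1.1632 / 3.1418 = 0.3702
S_new/S_old = (A_new/A_old)^z = 0.15^0.3702 = exp(0.3702 × -1.8971) = 0.4954
Fraction lost = 1 − 0.4954 = 0.5046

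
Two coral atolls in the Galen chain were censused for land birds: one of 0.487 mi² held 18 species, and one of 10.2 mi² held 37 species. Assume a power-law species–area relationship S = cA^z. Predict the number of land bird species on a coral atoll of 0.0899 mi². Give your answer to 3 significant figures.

12.1

z = ln(37/18) / ln(10.2/0.487) = 0.7205 / 3.0419 = 0.2369
c = 18 / 0.487^0.2369 = 18 / 0.8433 = 21.34
S₃ = 21.34 × 0.0899^0.2369 = 21.34 × 0.5652 ≈ 12.06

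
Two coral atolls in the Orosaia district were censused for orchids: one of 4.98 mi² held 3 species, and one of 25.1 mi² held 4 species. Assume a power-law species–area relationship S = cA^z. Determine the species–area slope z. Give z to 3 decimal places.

Taking logs: ln S = ln c + z ln A, so z = (ln S₂ − ln S₁)/(ln A₂ − ln A₁).
z = ln(4/3) / ln(25.1/4.98) = ln(1.333) / ln(5.04) = 0.2877 / 1.6174 = 0.1779

0.178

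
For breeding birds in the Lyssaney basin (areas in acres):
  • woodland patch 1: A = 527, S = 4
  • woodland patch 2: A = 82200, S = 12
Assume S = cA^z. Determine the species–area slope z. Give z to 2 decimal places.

Taking logs: ln S = ln c + z ln A, so z = (ln S₂ − ln S₁)/(ln A₂ − ln A₁).
z = ln(12/4) / ln(82200/527) = ln(3) / ln(156) = 1.0986 / 5.0497 = 0.2176

0.22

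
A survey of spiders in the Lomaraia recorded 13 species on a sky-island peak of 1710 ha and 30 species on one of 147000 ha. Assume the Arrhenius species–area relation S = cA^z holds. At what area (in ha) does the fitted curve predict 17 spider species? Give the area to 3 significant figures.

z = ln(30/13) / ln(147000/1710) = 0.8362 / 4.4539 = 0.1878
c = 13 / 1710^0.1878 = 13 / 4.046 = 3.213
A = (17/3.213)^(1/0.1878) ⇒ ln A = ln(5.291)/0.1878 = 8.8730
A = e^8.8730 ≈ 7137 ha

7140 ha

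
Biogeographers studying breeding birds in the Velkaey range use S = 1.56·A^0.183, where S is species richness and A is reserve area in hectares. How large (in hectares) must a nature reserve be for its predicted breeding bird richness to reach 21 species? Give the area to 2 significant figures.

1500000 hectares

21 = 1.56 × A^0.183  ⇒  A^0.183 = 21/1.56 = 13.46
ln A = ln(13.46) / 0.183 = 2.5998 / 0.183 = 14.2068
A = e^14.2068 ≈ 1478824 hectares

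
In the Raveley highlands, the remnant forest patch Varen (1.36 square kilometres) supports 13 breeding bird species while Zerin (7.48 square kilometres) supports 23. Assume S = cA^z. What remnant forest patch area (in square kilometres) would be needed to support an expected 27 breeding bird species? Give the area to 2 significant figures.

12 square kilometres

z = ln(23/13) / ln(7.48/1.36) = 0.5705 / 1.7047 = 0.3347
c = 13 / 1.36^0.3347 = 13 / 1.108 = 11.73
A = (27/11.73)^(1/0.3347) ⇒ ln A = ln(2.302)/0.3347 = 2.4913
A = e^2.4913 ≈ 12.08 square kilometres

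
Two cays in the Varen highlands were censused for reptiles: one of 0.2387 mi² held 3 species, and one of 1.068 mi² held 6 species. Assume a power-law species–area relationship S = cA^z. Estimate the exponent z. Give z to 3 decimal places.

0.463

Taking logs: ln S = ln c + z ln A, so z = (ln S₂ − ln S₁)/(ln A₂ − ln A₁).
z = ln(6/3) / ln(1.068/0.2387) = ln(2) / ln(4.474) = 0.6931 / 1.4983 = 0.4626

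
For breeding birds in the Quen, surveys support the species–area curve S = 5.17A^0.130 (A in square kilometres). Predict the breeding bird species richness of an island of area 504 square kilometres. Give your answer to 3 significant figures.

S = 5.17 × 504^0.13
ln S = ln 5.17 + 0.13 × ln 504 = 1.6429 + 0.13 × 6.2226 = 2.4518
S = e^2.4518 ≈ 11.61

11.6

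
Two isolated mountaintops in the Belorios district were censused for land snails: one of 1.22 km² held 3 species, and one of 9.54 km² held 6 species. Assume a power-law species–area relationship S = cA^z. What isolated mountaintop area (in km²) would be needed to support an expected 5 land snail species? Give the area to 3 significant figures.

z = ln(6/3) / ln(9.54/1.22) = 0.6931 / 2.0566 = 0.3370
c = 3 / 1.22^0.3370 = 3 / 1.069 = 2.806
A = (5/2.806)^(1/0.3370) ⇒ ln A = ln(1.782)/0.3370 = 1.7145
A = e^1.7145 ≈ 5.554 km²

5.55 km²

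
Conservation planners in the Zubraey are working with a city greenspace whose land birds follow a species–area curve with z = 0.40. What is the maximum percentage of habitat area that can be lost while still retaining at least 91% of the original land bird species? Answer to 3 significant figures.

21.0%

Need (A_new/A_old)^0.4 = 0.91, so A_new/A_old = 0.91^(1/0.4) = 0.91^2.5
ln(A_new/A_old) = ln 0.91 / 0.4 = -0.0943 / 0.4 = -0.2358
A_new/A_old = e^-0.2358 ≈ 0.79
Fraction that can be lost = 1 − 0.79 = 0.21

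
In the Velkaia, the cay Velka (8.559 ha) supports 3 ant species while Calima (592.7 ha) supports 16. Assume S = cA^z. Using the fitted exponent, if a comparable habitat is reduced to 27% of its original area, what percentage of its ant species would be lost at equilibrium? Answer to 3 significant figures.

40.4%

z = ln(16/3) / ln(592.7/8.559) = 1.6740 / 4.2377 = 0.3950
S_new/S_old = (A_new/A_old)^z = 0.27^0.3950 = exp(0.3950 × -1.3093) = 0.5962
Fraction lost = 1 − 0.5962 = 0.4038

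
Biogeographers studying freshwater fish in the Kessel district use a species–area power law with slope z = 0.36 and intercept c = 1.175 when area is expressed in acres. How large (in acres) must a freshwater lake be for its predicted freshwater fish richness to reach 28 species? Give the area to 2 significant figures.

28 = 1.175 × A^0.36  ⇒  A^0.36 = 28/1.175 = 23.83
ln A = ln(23.83) / 0.36 = 3.1709 / 0.36 = 8.8082
A = e^8.8082 ≈ 6689 acres

6700 acres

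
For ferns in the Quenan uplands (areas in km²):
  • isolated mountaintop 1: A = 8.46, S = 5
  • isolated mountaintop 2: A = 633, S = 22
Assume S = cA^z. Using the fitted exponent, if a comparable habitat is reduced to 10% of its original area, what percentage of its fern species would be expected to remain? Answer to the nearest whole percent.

45%

z = ln(22/5) / ln(633/8.46) = 1.4816 / 4.3151 = 0.3434
S_new/S_old = (A_new/A_old)^z = 0.1^0.3434 = exp(0.3434 × -2.3026) = 0.4536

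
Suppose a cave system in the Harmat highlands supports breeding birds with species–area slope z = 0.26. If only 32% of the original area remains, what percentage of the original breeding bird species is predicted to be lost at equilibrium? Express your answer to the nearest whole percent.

26%

S_new/S_old = (A_new/A_old)^z = 0.32^0.26
= exp(0.26 × ln 0.32) = exp(0.26 × -1.1394) = exp(-0.2963) ≈ 0.7436
Fraction lost = 1 − 0.7436 = 0.2564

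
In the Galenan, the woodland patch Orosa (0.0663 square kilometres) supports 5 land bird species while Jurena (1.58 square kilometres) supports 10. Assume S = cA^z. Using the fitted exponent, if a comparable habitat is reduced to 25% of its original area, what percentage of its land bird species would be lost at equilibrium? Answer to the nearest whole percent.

26%

z = ln(10/5) / ln(1.58/0.0663) = 0.6931 / 3.1710 = 0.2186
S_new/S_old = (A_new/A_old)^z = 0.25^0.2186 = exp(0.2186 × -1.3863) = 0.7386
Fraction lost = 1 − 0.7386 = 0.2614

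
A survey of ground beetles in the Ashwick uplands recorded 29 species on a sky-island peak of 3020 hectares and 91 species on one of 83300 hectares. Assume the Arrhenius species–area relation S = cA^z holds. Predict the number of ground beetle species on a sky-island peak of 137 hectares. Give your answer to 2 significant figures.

10

z = ln(91/29) / ln(83300/3020) = 1.1436 / 3.3172 = 0.3447
c = 29 / 3020^0.3447 = 29 / 15.84 = 1.831
S₃ = 1.831 × 137^0.3447 = 1.831 × 5.453 ≈ 9.984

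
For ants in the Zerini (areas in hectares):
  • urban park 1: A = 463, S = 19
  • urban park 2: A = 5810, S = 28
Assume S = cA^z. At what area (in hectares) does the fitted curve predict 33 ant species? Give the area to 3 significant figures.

17000 hectares

z = ln(28/19) / ln(5810/463) = 0.3878 / 2.5296 = 0.1533
c = 19 / 463^0.1533 = 19 / 2.562 = 7.416
A = (33/7.416)^(1/0.1533) ⇒ ln A = ln(4.45)/0.1533 = 9.7392
A = e^9.7392 ≈ 16970 hectares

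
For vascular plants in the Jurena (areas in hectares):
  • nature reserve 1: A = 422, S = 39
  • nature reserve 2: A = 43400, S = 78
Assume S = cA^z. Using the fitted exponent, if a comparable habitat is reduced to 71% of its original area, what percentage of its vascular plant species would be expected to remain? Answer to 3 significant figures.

z = ln(78/39) / ln(43400/422) = 0.6931 / 4.6332 = 0.1496
S_new/S_old = (A_new/A_old)^z = 0.71^0.1496 = exp(0.1496 × -0.3425) = 0.9501

95.0%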